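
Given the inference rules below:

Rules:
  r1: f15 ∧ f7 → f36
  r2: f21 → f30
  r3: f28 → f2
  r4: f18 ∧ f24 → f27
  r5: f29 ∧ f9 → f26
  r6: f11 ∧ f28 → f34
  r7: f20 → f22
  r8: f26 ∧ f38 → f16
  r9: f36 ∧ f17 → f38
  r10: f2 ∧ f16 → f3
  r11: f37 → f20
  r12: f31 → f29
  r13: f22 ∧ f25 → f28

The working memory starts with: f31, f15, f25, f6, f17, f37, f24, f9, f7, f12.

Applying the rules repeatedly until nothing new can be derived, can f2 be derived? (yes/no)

Round 1 — r1, r11, r12, derive f36, f20, f29.
Round 2 — r5, r7, r9, derive f26, f22, f38.
Round 3 — r8, r13, derive f16, f28.
Round 4 — r3, derive f2.
Round 5 — r10, derive f3.
f2 appears in round 4, so it is derivable.

yes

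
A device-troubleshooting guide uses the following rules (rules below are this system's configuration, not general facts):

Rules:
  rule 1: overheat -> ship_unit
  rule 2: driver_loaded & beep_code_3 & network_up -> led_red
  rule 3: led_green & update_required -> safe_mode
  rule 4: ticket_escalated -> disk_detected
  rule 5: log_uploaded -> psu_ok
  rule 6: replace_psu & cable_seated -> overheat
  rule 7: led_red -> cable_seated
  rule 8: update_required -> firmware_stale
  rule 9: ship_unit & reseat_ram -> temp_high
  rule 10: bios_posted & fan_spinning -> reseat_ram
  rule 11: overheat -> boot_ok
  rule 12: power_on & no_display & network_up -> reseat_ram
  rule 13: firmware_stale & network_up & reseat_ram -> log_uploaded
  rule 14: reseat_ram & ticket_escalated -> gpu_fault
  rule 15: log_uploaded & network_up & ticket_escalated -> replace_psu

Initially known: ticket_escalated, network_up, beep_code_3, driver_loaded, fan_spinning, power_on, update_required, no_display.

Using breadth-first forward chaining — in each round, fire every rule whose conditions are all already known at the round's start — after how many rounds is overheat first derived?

Round 1: rule 2 [driver_loaded & beep_code_3 & network_up -> led_red]; rule 4 [ticket_escalated -> disk_detected]; rule 8 [update_required -> firmware_stale]; rule 12 [power_on & no_display & network_up -> reseat_ram]. New: led_red, disk_detected, firmware_stale, reseat_ram.
Round 2: rule 7 [led_red -> cable_seated]; rule 13 [firmware_stale & network_up & reseat_ram -> log_uploaded]; rule 14 [reseat_ram & ticket_escalated -> gpu_fault]. New: cable_seated, log_uploaded, gpu_fault.
Round 3: rule 5 [log_uploaded -> psu_ok]; rule 15 [log_uploaded & network_up & ticket_escalated -> replace_psu]. New: psu_ok, replace_psu.
Round 4: rule 6 [replace_psu & cable_seated -> overheat]. New: overheat.
overheat first appears in round 4.

4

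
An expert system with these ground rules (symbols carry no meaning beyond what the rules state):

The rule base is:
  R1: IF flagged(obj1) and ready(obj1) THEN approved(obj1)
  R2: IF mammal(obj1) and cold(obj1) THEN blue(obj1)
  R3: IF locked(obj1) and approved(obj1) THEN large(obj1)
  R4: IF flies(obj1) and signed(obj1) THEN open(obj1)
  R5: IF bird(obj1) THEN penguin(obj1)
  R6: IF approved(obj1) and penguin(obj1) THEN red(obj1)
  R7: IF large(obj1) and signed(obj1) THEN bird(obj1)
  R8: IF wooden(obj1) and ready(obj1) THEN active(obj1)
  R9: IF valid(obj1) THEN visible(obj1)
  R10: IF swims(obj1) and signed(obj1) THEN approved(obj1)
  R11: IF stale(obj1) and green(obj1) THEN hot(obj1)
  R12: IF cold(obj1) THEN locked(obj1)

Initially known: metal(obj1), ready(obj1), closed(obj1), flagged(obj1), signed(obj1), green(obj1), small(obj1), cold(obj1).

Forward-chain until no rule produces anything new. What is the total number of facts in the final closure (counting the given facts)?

Round 1: R1 [IF flagged(obj1) and ready(obj1) THEN approved(obj1)]; R12 [IF cold(obj1) THEN locked(obj1)]. New: approved(obj1), locked(obj1).
Round 2: R3 [IF locked(obj1) and approved(obj1) THEN large(obj1)]. New: large(obj1).
Round 3: R7 [IF large(obj1) and signed(obj1) THEN bird(obj1)]. New: bird(obj1).
Round 4: R5 [IF bird(obj1) THEN penguin(obj1)]. New: penguin(obj1).
Round 5: R6 [IF approved(obj1) and penguin(obj1) THEN red(obj1)]. New: red(obj1).
Closure: {approved(obj1), bird(obj1), closed(obj1), cold(obj1), flagged(obj1), green(obj1), large(obj1), locked(obj1), metal(obj1), penguin(obj1), ready(obj1), red(obj1), signed(obj1), small(obj1)} — 14 facts.

14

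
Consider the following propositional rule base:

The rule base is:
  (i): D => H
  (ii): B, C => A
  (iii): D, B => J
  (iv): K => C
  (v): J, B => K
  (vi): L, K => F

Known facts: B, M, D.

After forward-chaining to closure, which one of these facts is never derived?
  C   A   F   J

F

Round 1: (i) [D => H]; (iii) [D, B => J]. New: H, J.
Round 2: (v) [J, B => K]. New: K.
Round 3: (iv) [K => C]. New: C.
Round 4: (ii) [B, C => A]. New: A.
Derived: A (round 4), C (round 3), J (round 1). F never appears in any round.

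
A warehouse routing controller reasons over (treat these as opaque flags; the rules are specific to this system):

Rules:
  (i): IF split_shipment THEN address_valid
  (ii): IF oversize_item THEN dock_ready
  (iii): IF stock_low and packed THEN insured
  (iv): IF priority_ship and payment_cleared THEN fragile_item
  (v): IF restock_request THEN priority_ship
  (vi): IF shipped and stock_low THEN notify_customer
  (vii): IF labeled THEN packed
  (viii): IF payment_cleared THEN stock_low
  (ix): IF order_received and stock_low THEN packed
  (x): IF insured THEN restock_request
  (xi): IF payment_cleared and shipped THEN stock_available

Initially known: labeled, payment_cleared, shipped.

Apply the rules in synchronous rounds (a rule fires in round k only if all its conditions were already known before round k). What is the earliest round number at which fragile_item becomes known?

Round 1 fires (vii), (viii), (xi), giving packed, stock_low, stock_available.
Round 2 fires (iii), (vi), giving insured, notify_customer.
Round 3 fires (x), giving restock_request.
Round 4 fires (v), giving priority_ship.
Round 5 fires (iv), giving fragile_item.
fragile_item first appears in round 5.

5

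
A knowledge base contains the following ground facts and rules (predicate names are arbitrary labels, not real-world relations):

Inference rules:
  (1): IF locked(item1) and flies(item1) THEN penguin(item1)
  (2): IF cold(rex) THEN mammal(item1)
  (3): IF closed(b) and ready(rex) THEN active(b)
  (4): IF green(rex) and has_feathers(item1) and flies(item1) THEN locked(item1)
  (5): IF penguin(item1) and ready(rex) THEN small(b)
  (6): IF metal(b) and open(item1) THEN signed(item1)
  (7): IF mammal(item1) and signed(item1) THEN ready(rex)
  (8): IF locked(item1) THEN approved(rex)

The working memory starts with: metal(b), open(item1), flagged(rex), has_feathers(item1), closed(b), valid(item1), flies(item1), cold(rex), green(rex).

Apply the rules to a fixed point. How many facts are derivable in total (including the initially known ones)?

17

[1] (2) [IF cold(rex) THEN mammal(item1)]; (4) [IF green(rex) and has_feathers(item1) and flies(item1) THEN locked(item1)]; (6) [IF metal(b) and open(item1) THEN signed(item1)]. ⇒ new: mammal(item1), locked(item1), signed(item1).
[2] (1) [IF locked(item1) and flies(item1) THEN penguin(item1)]; (7) [IF mammal(item1) and signed(item1) THEN ready(rex)]; (8) [IF locked(item1) THEN approved(rex)]. ⇒ new: penguin(item1), ready(rex), approved(rex).
[3] (3) [IF closed(b) and ready(rex) THEN active(b)]; (5) [IF penguin(item1) and ready(rex) THEN small(b)]. ⇒ new: active(b), small(b).
Closure: {active(b), approved(rex), closed(b), cold(rex), flagged(rex), flies(item1), green(rex), has_feathers(item1), locked(item1), mammal(item1), metal(b), open(item1), penguin(item1), ready(rex), signed(item1), small(b), valid(item1)} — 17 facts.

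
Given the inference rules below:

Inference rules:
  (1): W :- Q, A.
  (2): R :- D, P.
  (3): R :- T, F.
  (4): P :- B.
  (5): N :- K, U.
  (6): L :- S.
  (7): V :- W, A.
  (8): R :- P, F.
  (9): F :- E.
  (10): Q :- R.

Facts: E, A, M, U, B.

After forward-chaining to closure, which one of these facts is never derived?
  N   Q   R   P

Round 1 fires (4), (9), giving P, F.
Round 2 fires (8), giving R.
Round 3 fires (10), giving Q.
Round 4 fires (1), giving W.
Round 5 fires (7), giving V.
Derived: R (round 2), Q (round 3), P (round 1). N never appears in any round.

N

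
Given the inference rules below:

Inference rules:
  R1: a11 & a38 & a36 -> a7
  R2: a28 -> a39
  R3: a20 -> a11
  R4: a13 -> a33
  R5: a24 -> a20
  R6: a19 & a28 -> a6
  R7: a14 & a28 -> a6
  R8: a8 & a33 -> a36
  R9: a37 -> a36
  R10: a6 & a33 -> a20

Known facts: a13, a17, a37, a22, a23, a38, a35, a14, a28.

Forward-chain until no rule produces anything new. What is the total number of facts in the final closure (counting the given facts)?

16

Round 1: R2 [a28 -> a39]; R4 [a13 -> a33]; R7 [a14 & a28 -> a6]; R9 [a37 -> a36]. New: a39, a33, a6, a36.
Round 2: R10 [a6 & a33 -> a20]. New: a20.
Round 3: R3 [a20 -> a11]. New: a11.
Round 4: R1 [a11 & a38 & a36 -> a7]. New: a7.
Closure: {a11, a13, a14, a17, a20, a22, a23, a28, a33, a35, a36, a37, a38, a39, a6, a7} — 16 facts.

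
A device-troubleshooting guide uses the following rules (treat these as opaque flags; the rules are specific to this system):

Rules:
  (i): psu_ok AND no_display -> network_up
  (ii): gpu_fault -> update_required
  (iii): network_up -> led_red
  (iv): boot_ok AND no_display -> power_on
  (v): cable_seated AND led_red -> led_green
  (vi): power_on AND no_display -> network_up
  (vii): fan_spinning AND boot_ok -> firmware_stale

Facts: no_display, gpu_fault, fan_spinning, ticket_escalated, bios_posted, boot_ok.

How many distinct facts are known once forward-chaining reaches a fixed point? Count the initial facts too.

11

Round 1 fires (ii), (iv), (vii), giving update_required, power_on, firmware_stale.
Round 2 fires (vi), giving network_up.
Round 3 fires (iii), giving led_red.
Closure: {bios_posted, boot_ok, fan_spinning, firmware_stale, gpu_fault, led_red, network_up, no_display, power_on, ticket_escalated, update_required} — 11 facts.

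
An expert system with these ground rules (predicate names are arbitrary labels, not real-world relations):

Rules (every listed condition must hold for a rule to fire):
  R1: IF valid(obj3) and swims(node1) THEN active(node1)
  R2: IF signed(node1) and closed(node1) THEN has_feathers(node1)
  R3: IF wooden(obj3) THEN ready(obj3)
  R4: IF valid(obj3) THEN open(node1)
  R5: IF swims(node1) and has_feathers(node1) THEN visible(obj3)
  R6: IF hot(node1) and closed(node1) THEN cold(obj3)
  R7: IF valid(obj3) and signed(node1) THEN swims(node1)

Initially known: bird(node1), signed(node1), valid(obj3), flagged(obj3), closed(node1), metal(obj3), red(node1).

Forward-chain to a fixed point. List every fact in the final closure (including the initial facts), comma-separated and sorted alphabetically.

Round 1 fires R2, R4, R7, giving has_feathers(node1), open(node1), swims(node1).
Round 2 fires R1, R5, giving active(node1), visible(obj3).

active(node1), bird(node1), closed(node1), flagged(obj3), has_feathers(node1), metal(obj3), open(node1), red(node1), signed(node1), swims(node1), valid(obj3), visible(obj3)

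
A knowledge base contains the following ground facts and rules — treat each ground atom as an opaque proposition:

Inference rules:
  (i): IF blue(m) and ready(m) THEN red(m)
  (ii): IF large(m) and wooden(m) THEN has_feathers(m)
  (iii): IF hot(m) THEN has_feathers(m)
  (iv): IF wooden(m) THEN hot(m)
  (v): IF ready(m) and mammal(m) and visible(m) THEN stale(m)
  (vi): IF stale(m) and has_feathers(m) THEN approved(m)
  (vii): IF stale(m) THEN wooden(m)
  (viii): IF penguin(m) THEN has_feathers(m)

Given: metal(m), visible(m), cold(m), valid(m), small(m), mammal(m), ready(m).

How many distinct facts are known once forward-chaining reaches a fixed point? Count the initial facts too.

Round 1 fires (v), giving stale(m).
Round 2 fires (vii), giving wooden(m).
Round 3 fires (iv), giving hot(m).
Round 4 fires (iii), giving has_feathers(m).
Round 5 fires (vi), giving approved(m).
Closure: {approved(m), cold(m), has_feathers(m), hot(m), mammal(m), metal(m), ready(m), small(m), stale(m), valid(m), visible(m), wooden(m)} — 12 facts.

12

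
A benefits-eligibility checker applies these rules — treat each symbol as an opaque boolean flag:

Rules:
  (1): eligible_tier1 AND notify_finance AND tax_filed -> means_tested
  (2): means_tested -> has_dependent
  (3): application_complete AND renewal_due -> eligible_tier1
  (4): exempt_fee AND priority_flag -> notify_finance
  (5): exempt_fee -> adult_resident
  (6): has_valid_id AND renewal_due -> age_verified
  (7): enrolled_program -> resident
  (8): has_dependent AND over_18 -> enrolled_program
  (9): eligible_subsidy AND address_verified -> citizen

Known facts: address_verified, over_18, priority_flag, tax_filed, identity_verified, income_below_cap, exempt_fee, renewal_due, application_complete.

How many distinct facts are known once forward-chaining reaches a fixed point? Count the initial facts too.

16

Round 1 fires (3), (4), (5), giving eligible_tier1, notify_finance, adult_resident.
Round 2 fires (1), giving means_tested.
Round 3 fires (2), giving has_dependent.
Round 4 fires (8), giving enrolled_program.
Round 5 fires (7), giving resident.
Closure: {address_verified, adult_resident, application_complete, eligible_tier1, enrolled_program, exempt_fee, has_dependent, identity_verified, income_below_cap, means_tested, notify_finance, over_18, priority_flag, renewal_due, resident, tax_filed} — 16 facts.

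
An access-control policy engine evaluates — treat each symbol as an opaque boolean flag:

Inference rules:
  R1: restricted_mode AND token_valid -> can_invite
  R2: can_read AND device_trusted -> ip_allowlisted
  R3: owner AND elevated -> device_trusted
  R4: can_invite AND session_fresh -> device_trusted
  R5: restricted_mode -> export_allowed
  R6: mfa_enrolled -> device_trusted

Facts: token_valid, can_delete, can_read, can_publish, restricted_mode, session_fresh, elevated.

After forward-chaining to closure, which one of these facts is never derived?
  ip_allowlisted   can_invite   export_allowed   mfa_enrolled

mfa_enrolled

Round 1: R1 [restricted_mode AND token_valid -> can_invite]; R5 [restricted_mode -> export_allowed]. Adds can_invite, export_allowed.
Round 2: R4 [can_invite AND session_fresh -> device_trusted]. Adds device_trusted.
Round 3: R2 [can_read AND device_trusted -> ip_allowlisted]. Adds ip_allowlisted.
Derived: export_allowed (round 1), ip_allowlisted (round 3), can_invite (round 1). mfa_enrolled never appears in any round.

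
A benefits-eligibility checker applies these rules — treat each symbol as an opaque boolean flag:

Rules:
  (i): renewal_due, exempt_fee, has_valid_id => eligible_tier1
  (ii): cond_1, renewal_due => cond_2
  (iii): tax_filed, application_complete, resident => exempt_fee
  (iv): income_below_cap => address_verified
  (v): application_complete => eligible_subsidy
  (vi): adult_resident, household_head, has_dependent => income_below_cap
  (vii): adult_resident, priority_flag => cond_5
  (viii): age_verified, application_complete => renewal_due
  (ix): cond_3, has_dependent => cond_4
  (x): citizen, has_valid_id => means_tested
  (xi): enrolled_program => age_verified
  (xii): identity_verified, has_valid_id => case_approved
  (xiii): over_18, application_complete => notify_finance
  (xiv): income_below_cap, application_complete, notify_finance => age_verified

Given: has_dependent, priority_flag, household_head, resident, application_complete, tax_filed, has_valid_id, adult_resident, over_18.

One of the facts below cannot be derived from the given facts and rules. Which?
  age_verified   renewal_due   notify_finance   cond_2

Round 1: (iii) [tax_filed, application_complete, resident => exempt_fee]; (v) [application_complete => eligible_subsidy]; (vi) [adult_resident, household_head, has_dependent => income_below_cap]; (vii) [adult_resident, priority_flag => cond_5]; (xiii) [over_18, application_complete => notify_finance]. Adds exempt_fee, eligible_subsidy, income_below_cap, cond_5, notify_finance.
Round 2: (iv) [income_below_cap => address_verified]; (xiv) [income_below_cap, application_complete, notify_finance => age_verified]. Adds address_verified, age_verified.
Round 3: (viii) [age_verified, application_complete => renewal_due]. Adds renewal_due.
Round 4: (i) [renewal_due, exempt_fee, has_valid_id => eligible_tier1]. Adds eligible_tier1.
Derived: renewal_due (round 3), notify_finance (round 1), age_verified (round 2). cond_2 never appears in any round.

cond_2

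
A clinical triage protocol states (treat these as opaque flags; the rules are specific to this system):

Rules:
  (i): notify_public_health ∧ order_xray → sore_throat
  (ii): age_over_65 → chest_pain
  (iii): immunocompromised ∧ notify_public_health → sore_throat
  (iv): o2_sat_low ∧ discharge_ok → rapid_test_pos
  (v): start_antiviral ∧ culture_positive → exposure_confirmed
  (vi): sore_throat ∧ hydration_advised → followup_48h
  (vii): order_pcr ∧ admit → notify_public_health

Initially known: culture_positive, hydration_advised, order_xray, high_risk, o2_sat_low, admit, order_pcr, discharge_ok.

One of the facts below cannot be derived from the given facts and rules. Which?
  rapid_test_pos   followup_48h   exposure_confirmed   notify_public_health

[1] (iv) [o2_sat_low ∧ discharge_ok → rapid_test_pos]; (vii) [order_pcr ∧ admit → notify_public_health]. ⇒ new: rapid_test_pos, notify_public_health.
[2] (i) [notify_public_health ∧ order_xray → sore_throat]. ⇒ new: sore_throat.
[3] (vi) [sore_throat ∧ hydration_advised → followup_48h]. ⇒ new: followup_48h.
Derived: rapid_test_pos (round 1), followup_48h (round 3), notify_public_health (round 1). exposure_confirmed never appears in any round.

exposure_confirmed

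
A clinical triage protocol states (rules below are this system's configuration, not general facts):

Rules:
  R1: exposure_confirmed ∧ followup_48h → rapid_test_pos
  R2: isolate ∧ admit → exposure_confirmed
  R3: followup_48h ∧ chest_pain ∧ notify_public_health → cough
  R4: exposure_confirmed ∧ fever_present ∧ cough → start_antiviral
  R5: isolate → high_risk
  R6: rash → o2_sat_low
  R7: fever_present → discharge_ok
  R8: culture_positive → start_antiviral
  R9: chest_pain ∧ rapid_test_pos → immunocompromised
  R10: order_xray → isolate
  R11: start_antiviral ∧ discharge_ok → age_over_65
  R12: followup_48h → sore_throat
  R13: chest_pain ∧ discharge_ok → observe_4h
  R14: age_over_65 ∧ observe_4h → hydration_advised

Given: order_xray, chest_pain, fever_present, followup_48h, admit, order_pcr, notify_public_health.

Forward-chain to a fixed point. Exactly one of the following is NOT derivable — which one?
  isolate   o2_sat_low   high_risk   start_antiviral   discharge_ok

o2_sat_low

Round 1: R3 [followup_48h ∧ chest_pain ∧ notify_public_health → cough]; R7 [fever_present → discharge_ok]; R10 [order_xray → isolate]; R12 [followup_48h → sore_throat]. New: cough, discharge_ok, isolate, sore_throat.
Round 2: R2 [isolate ∧ admit → exposure_confirmed]; R5 [isolate → high_risk]; R13 [chest_pain ∧ discharge_ok → observe_4h]. New: exposure_confirmed, high_risk, observe_4h.
Round 3: R1 [exposure_confirmed ∧ followup_48h → rapid_test_pos]; R4 [exposure_confirmed ∧ fever_present ∧ cough → start_antiviral]. New: rapid_test_pos, start_antiviral.
Round 4: R9 [chest_pain ∧ rapid_test_pos → immunocompromised]; R11 [start_antiviral ∧ discharge_ok → age_over_65]. New: immunocompromised, age_over_65.
Round 5: R14 [age_over_65 ∧ observe_4h → hydration_advised]. New: hydration_advised.
Derived: high_risk (round 2), start_antiviral (round 3), isolate (round 1), discharge_ok (round 1). o2_sat_low never appears in any round.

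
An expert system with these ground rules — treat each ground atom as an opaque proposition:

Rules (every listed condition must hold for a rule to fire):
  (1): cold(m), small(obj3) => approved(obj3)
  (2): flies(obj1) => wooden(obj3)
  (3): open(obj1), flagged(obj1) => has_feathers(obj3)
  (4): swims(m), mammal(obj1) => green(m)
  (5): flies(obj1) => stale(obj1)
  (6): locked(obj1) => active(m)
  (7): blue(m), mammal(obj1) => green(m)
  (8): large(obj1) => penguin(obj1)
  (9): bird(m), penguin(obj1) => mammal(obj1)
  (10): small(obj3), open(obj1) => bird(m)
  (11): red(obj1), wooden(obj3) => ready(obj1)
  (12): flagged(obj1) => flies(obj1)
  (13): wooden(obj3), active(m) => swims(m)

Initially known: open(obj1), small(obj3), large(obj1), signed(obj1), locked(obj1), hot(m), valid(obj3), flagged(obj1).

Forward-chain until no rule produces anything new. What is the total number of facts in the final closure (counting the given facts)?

18

Round 1 — (3), (6), (8), (10), (12), derive has_feathers(obj3), active(m), penguin(obj1), bird(m), flies(obj1).
Round 2 — (2), (5), (9), derive wooden(obj3), stale(obj1), mammal(obj1).
Round 3 — (13), derive swims(m).
Round 4 — (4), derive green(m).
Closure: {active(m), bird(m), flagged(obj1), flies(obj1), green(m), has_feathers(obj3), hot(m), large(obj1), locked(obj1), mammal(obj1), open(obj1), penguin(obj1), signed(obj1), small(obj3), stale(obj1), swims(m), valid(obj3), wooden(obj3)} — 18 facts.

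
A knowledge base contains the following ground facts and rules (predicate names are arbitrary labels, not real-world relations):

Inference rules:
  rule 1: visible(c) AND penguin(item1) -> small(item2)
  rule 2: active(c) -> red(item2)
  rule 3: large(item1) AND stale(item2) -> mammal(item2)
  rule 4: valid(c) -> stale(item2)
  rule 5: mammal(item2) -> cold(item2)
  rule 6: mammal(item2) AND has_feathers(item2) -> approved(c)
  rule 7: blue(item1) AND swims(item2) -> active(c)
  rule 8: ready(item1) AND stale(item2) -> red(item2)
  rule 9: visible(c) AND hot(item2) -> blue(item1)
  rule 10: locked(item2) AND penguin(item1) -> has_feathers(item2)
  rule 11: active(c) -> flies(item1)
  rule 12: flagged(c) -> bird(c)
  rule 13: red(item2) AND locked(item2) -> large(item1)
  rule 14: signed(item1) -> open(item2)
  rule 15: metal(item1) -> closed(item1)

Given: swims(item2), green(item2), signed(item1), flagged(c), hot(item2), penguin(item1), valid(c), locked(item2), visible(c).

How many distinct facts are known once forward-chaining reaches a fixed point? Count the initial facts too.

Round 1 fires rule 1, rule 4, rule 9, rule 10, rule 12, rule 14, giving small(item2), stale(item2), blue(item1), has_feathers(item2), bird(c), open(item2).
Round 2 fires rule 7, giving active(c).
Round 3 fires rule 2, rule 11, giving red(item2), flies(item1).
Round 4 fires rule 13, giving large(item1).
Round 5 fires rule 3, giving mammal(item2).
Round 6 fires rule 5, rule 6, giving cold(item2), approved(c).
Closure: {active(c), approved(c), bird(c), blue(item1), cold(item2), flagged(c), flies(item1), green(item2), has_feathers(item2), hot(item2), large(item1), locked(item2), mammal(item2), open(item2), penguin(item1), red(item2), signed(item1), small(item2), stale(item2), swims(item2), valid(c), visible(c)} — 22 facts.

22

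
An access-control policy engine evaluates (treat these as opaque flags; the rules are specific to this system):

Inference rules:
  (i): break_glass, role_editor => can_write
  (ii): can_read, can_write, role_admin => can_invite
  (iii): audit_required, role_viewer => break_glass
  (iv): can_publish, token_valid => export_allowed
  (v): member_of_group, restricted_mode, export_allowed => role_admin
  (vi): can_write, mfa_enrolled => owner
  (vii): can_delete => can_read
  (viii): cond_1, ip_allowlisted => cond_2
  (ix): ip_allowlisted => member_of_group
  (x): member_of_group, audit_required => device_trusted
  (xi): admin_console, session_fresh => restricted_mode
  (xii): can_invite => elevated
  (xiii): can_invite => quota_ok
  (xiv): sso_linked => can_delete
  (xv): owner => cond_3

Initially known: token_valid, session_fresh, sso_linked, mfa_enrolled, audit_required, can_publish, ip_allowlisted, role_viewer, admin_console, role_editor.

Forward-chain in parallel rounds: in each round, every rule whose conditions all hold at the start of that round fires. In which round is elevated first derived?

4

Round 1: (iii) [audit_required, role_viewer => break_glass]; (iv) [can_publish, token_valid => export_allowed]; (ix) [ip_allowlisted => member_of_group]; (xi) [admin_console, session_fresh => restricted_mode]; (xiv) [sso_linked => can_delete]. Adds break_glass, export_allowed, member_of_group, restricted_mode, can_delete.
Round 2: (i) [break_glass, role_editor => can_write]; (v) [member_of_group, restricted_mode, export_allowed => role_admin]; (vii) [can_delete => can_read]; (x) [member_of_group, audit_required => device_trusted]. Adds can_write, role_admin, can_read, device_trusted.
Round 3: (ii) [can_read, can_write, role_admin => can_invite]; (vi) [can_write, mfa_enrolled => owner]. Adds can_invite, owner.
Round 4: (xii) [can_invite => elevated]; (xiii) [can_invite => quota_ok]; (xv) [owner => cond_3]. Adds elevated, quota_ok, cond_3.
elevated first appears in round 4.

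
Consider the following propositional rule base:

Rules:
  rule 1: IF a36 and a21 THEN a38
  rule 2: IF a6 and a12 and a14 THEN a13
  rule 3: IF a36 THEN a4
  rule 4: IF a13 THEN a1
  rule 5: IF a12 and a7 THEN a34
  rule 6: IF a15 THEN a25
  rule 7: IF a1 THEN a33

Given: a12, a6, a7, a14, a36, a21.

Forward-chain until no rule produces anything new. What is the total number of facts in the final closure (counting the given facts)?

12

Round 1: rule 1 [IF a36 and a21 THEN a38]; rule 2 [IF a6 and a12 and a14 THEN a13]; rule 3 [IF a36 THEN a4]; rule 5 [IF a12 and a7 THEN a34]. New: a38, a13, a4, a34.
Round 2: rule 4 [IF a13 THEN a1]. New: a1.
Round 3: rule 7 [IF a1 THEN a33]. New: a33.
Closure: {a1, a12, a13, a14, a21, a33, a34, a36, a38, a4, a6, a7} — 12 facts.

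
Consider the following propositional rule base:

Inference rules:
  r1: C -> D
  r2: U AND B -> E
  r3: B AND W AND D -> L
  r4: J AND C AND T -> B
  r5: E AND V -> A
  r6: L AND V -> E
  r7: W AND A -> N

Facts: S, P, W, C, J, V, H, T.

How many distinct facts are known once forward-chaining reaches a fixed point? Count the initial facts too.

[1] r1 [C -> D]; r4 [J AND C AND T -> B]. ⇒ new: D, B.
[2] r3 [B AND W AND D -> L]. ⇒ new: L.
[3] r6 [L AND V -> E]. ⇒ new: E.
[4] r5 [E AND V -> A]. ⇒ new: A.
[5] r7 [W AND A -> N]. ⇒ new: N.
Closure: {A, B, C, D, E, H, J, L, N, P, S, T, V, W} — 14 facts.

14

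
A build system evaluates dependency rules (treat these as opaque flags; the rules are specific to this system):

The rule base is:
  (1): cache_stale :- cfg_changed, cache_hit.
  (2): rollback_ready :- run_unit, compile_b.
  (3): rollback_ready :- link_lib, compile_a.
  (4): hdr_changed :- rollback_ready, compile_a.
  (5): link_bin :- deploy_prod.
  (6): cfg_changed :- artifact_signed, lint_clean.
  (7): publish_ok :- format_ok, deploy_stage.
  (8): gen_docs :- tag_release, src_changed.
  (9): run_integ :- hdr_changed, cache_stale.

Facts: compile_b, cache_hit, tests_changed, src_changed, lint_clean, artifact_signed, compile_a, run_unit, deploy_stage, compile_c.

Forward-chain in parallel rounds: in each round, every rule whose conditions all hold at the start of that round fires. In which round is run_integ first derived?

Round 1 — (2), (6), derive rollback_ready, cfg_changed.
Round 2 — (1), (4), derive cache_stale, hdr_changed.
Round 3 — (9), derive run_integ.
run_integ first appears in round 3.

3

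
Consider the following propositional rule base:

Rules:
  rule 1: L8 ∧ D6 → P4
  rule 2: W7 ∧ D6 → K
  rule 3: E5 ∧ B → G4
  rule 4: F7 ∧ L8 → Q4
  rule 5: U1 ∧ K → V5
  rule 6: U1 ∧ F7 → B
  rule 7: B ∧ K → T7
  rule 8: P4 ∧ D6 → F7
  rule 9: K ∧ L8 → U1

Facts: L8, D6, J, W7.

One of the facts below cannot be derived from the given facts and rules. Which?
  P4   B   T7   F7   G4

G4

[1] rule 1 [L8 ∧ D6 → P4]; rule 2 [W7 ∧ D6 → K]. ⇒ new: P4, K.
[2] rule 8 [P4 ∧ D6 → F7]; rule 9 [K ∧ L8 → U1]. ⇒ new: F7, U1.
[3] rule 4 [F7 ∧ L8 → Q4]; rule 5 [U1 ∧ K → V5]; rule 6 [U1 ∧ F7 → B]. ⇒ new: Q4, V5, B.
[4] rule 7 [B ∧ K → T7]. ⇒ new: T7.
Derived: F7 (round 2), B (round 3), T7 (round 4), P4 (round 1). G4 never appears in any round.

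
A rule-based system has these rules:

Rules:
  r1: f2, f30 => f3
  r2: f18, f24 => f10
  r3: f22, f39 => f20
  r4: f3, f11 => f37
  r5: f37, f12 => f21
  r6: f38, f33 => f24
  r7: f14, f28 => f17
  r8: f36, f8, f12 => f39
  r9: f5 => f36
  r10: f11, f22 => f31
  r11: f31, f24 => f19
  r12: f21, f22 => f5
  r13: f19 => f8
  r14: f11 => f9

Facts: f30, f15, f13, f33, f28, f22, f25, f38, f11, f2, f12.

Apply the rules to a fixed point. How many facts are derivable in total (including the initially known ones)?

Round 1: r1 [f2, f30 => f3]; r6 [f38, f33 => f24]; r10 [f11, f22 => f31]; r14 [f11 => f9]. New: f3, f24, f31, f9.
Round 2: r4 [f3, f11 => f37]; r11 [f31, f24 => f19]. New: f37, f19.
Round 3: r5 [f37, f12 => f21]; r13 [f19 => f8]. New: f21, f8.
Round 4: r12 [f21, f22 => f5]. New: f5.
Round 5: r9 [f5 => f36]. New: f36.
Round 6: r8 [f36, f8, f12 => f39]. New: f39.
Round 7: r3 [f22, f39 => f20]. New: f20.
Closure: {f11, f12, f13, f15, f19, f2, f20, f21, f22, f24, f25, f28, f3, f30, f31, f33, f36, f37, f38, f39, f5, f8, f9} — 23 facts.

23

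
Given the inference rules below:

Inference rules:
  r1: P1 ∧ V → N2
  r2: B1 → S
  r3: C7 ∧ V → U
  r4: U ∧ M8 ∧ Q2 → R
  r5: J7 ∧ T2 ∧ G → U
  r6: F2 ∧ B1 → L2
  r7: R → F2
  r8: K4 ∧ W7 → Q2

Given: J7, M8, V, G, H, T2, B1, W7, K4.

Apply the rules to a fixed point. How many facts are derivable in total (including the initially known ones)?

15

[1] r2 [B1 → S]; r5 [J7 ∧ T2 ∧ G → U]; r8 [K4 ∧ W7 → Q2]. ⇒ new: S, U, Q2.
[2] r4 [U ∧ M8 ∧ Q2 → R]. ⇒ new: R.
[3] r7 [R → F2]. ⇒ new: F2.
[4] r6 [F2 ∧ B1 → L2]. ⇒ new: L2.
Closure: {B1, F2, G, H, J7, K4, L2, M8, Q2, R, S, T2, U, V, W7} — 15 facts.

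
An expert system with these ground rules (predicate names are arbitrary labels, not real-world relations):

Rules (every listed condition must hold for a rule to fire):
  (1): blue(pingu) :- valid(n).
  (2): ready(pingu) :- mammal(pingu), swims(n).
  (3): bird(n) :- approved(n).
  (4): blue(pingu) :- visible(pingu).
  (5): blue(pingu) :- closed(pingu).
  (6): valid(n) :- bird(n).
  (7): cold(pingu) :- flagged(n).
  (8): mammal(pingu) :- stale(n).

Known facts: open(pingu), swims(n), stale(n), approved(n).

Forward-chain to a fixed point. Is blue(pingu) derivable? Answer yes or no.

yes

Round 1: (3) [bird(n) :- approved(n).]; (8) [mammal(pingu) :- stale(n).]. Adds bird(n), mammal(pingu).
Round 2: (2) [ready(pingu) :- mammal(pingu), swims(n).]; (6) [valid(n) :- bird(n).]. Adds ready(pingu), valid(n).
Round 3: (1) [blue(pingu) :- valid(n).]. Adds blue(pingu).
blue(pingu) appears in round 3, so it is derivable.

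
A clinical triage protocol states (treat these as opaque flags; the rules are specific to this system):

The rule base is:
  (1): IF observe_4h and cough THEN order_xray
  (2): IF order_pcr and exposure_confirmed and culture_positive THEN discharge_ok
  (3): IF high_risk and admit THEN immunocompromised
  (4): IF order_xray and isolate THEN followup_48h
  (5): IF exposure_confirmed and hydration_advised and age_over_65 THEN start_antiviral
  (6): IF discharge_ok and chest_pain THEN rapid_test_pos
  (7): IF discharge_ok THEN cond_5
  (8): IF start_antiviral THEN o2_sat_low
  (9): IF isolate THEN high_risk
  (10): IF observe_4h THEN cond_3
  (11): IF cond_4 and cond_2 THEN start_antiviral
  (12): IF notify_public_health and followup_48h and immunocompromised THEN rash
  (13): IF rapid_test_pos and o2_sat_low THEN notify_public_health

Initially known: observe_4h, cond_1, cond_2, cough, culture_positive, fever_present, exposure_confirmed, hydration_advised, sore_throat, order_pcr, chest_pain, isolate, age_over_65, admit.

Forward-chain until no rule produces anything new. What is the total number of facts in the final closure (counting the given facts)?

26

[1] (1) [IF observe_4h and cough THEN order_xray]; (2) [IF order_pcr and exposure_confirmed and culture_positive THEN discharge_ok]; (5) [IF exposure_confirmed and hydration_advised and age_over_65 THEN start_antiviral]; (9) [IF isolate THEN high_risk]; (10) [IF observe_4h THEN cond_3]. ⇒ new: order_xray, discharge_ok, start_antiviral, high_risk, cond_3.
[2] (3) [IF high_risk and admit THEN immunocompromised]; (4) [IF order_xray and isolate THEN followup_48h]; (6) [IF discharge_ok and chest_pain THEN rapid_test_pos]; (7) [IF discharge_ok THEN cond_5]; (8) [IF start_antiviral THEN o2_sat_low]. ⇒ new: immunocompromised, followup_48h, rapid_test_pos, cond_5, o2_sat_low.
[3] (13) [IF rapid_test_pos and o2_sat_low THEN notify_public_health]. ⇒ new: notify_public_health.
[4] (12) [IF notify_public_health and followup_48h and immunocompromised THEN rash]. ⇒ new: rash.
Closure: {admit, age_over_65, chest_pain, cond_1, cond_2, cond_3, cond_5, cough, culture_positive, discharge_ok, exposure_confirmed, fever_present, followup_48h, high_risk, hydration_advised, immunocompromised, isolate, notify_public_health, o2_sat_low, observe_4h, order_pcr, order_xray, rapid_test_pos, rash, sore_throat, start_antiviral} — 26 facts.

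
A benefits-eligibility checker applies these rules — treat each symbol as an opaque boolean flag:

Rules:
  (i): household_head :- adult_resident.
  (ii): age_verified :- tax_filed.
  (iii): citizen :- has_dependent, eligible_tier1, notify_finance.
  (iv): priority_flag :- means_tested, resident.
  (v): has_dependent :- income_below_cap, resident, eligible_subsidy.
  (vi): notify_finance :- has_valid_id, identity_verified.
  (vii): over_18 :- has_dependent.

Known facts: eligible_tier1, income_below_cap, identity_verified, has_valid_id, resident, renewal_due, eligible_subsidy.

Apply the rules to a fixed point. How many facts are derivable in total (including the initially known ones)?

11

Round 1: (v) [has_dependent :- income_below_cap, resident, eligible_subsidy.]; (vi) [notify_finance :- has_valid_id, identity_verified.]. New: has_dependent, notify_finance.
Round 2: (iii) [citizen :- has_dependent, eligible_tier1, notify_finance.]; (vii) [over_18 :- has_dependent.]. New: citizen, over_18.
Closure: {citizen, eligible_subsidy, eligible_tier1, has_dependent, has_valid_id, identity_verified, income_below_cap, notify_finance, over_18, renewal_due, resident} — 11 facts.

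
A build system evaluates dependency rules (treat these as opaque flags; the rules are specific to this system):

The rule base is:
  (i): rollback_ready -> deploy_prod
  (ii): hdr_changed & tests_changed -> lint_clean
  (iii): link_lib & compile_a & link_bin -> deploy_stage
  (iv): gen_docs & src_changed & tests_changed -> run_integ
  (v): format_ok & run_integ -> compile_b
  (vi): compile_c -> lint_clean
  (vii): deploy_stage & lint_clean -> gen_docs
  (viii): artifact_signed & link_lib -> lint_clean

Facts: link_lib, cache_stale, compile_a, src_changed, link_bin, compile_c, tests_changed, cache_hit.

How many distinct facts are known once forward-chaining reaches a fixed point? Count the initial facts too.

12

Round 1 fires (iii), (vi), giving deploy_stage, lint_clean.
Round 2 fires (vii), giving gen_docs.
Round 3 fires (iv), giving run_integ.
Closure: {cache_hit, cache_stale, compile_a, compile_c, deploy_stage, gen_docs, link_bin, link_lib, lint_clean, run_integ, src_changed, tests_changed} — 12 facts.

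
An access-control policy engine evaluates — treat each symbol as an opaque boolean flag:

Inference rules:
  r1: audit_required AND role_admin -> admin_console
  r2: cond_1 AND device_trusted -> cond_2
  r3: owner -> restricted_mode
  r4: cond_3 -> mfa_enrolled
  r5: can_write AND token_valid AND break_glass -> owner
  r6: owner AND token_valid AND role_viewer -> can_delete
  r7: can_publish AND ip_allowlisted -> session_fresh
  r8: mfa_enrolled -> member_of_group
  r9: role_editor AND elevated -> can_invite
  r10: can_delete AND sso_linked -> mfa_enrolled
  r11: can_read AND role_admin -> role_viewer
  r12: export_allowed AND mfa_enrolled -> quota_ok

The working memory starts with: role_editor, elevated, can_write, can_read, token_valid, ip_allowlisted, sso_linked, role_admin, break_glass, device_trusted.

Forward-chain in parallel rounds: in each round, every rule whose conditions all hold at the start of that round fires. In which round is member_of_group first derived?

Round 1 — r5, r9, r11, derive owner, can_invite, role_viewer.
Round 2 — r3, r6, derive restricted_mode, can_delete.
Round 3 — r10, derive mfa_enrolled.
Round 4 — r8, derive member_of_group.
member_of_group first appears in round 4.

4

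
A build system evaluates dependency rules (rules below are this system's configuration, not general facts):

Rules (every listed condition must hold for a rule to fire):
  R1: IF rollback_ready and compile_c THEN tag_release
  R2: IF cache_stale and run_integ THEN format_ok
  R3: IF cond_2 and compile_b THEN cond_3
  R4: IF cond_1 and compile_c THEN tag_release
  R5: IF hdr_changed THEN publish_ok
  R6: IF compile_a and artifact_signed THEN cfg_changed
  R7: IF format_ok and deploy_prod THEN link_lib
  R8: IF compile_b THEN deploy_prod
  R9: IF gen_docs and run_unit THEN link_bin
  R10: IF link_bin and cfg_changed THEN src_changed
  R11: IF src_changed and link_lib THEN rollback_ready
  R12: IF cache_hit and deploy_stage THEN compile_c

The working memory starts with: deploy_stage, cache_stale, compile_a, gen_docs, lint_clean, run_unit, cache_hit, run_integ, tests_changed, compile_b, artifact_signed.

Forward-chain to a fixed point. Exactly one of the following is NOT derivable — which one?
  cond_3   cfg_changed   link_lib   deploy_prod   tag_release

cond_3

Round 1: R2 [IF cache_stale and run_integ THEN format_ok]; R6 [IF compile_a and artifact_signed THEN cfg_changed]; R8 [IF compile_b THEN deploy_prod]; R9 [IF gen_docs and run_unit THEN link_bin]; R12 [IF cache_hit and deploy_stage THEN compile_c]. New: format_ok, cfg_changed, deploy_prod, link_bin, compile_c.
Round 2: R7 [IF format_ok and deploy_prod THEN link_lib]; R10 [IF link_bin and cfg_changed THEN src_changed]. New: link_lib, src_changed.
Round 3: R11 [IF src_changed and link_lib THEN rollback_ready]. New: rollback_ready.
Round 4: R1 [IF rollback_ready and compile_c THEN tag_release]. New: tag_release.
Derived: deploy_prod (round 1), cfg_changed (round 1), tag_release (round 4), link_lib (round 2). cond_3 never appears in any round.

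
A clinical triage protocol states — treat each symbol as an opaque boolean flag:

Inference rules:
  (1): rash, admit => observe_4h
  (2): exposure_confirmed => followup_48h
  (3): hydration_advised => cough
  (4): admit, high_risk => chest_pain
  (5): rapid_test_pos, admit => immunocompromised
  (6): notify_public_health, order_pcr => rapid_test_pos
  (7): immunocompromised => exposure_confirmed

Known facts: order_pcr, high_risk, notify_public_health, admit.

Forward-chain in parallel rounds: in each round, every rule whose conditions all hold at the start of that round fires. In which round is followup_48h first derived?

4

Round 1: (4) [admit, high_risk => chest_pain]; (6) [notify_public_health, order_pcr => rapid_test_pos]. Adds chest_pain, rapid_test_pos.
Round 2: (5) [rapid_test_pos, admit => immunocompromised]. Adds immunocompromised.
Round 3: (7) [immunocompromised => exposure_confirmed]. Adds exposure_confirmed.
Round 4: (2) [exposure_confirmed => followup_48h]. Adds followup_48h.
followup_48h first appears in round 4.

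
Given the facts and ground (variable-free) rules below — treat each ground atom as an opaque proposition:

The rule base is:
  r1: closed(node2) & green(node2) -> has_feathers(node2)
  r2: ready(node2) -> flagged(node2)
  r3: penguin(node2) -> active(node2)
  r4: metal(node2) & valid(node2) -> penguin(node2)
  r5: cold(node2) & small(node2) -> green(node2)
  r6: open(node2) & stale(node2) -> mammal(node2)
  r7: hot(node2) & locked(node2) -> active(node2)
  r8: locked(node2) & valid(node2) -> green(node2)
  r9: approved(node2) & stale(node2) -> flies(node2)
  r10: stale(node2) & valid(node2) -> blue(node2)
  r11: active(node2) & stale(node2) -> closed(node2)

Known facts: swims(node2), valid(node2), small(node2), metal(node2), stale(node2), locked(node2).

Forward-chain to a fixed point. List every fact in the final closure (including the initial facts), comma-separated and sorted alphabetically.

Round 1: r4 [metal(node2) & valid(node2) -> penguin(node2)]; r8 [locked(node2) & valid(node2) -> green(node2)]; r10 [stale(node2) & valid(node2) -> blue(node2)]. New: penguin(node2), green(node2), blue(node2).
Round 2: r3 [penguin(node2) -> active(node2)]. New: active(node2).
Round 3: r11 [active(node2) & stale(node2) -> closed(node2)]. New: closed(node2).
Round 4: r1 [closed(node2) & green(node2) -> has_feathers(node2)]. New: has_feathers(node2).

active(node2), blue(node2), closed(node2), green(node2), has_feathers(node2), locked(node2), metal(node2), penguin(node2), small(node2), stale(node2), swims(node2), valid(node2)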